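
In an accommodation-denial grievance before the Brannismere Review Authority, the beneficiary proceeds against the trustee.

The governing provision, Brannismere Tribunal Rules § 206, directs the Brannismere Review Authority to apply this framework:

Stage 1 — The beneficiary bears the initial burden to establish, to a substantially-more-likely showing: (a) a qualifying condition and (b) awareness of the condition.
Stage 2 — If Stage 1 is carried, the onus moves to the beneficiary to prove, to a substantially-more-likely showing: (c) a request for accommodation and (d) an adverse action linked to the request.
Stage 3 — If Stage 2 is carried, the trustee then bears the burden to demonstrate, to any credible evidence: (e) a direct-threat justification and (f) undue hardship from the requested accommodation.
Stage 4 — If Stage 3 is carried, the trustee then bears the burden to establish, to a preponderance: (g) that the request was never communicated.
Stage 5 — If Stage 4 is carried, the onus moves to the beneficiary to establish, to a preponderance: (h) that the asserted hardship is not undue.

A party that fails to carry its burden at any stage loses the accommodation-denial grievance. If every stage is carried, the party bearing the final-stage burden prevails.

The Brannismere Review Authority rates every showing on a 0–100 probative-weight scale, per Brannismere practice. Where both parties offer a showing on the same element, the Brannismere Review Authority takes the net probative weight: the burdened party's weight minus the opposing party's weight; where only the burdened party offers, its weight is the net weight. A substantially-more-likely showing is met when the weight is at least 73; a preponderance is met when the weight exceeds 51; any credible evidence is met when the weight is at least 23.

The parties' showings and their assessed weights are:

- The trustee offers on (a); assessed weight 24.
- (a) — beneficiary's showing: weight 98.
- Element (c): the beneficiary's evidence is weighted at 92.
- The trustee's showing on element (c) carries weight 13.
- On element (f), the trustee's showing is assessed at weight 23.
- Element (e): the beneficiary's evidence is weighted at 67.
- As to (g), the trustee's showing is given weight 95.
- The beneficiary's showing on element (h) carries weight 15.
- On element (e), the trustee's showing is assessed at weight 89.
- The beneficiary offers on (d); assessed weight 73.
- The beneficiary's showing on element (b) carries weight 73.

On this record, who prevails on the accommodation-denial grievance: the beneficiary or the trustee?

Stage 1 — burden on beneficiary; standard: a substantially-more-likely showing (weight is at least 73).
    (a): 98 − 24 = 74 ≥ 73 [met]
    (b): 73 ≥ 73 [met]
  Stage 1 is satisfied; the beneficiary continues to bear the burden.
Stage 2 — burden on beneficiary; standard: a substantially-more-likely showing (weight is at least 73).
    (c): 92 − 13 = 79 ≥ 73 [met]
    (d): 73 ≥ 73 [met]
  Stage 2 carried; the burden shifts to the trustee.
Stage 3 — burden on trustee; standard: any credible evidence (weight is at least 23).
    (e): 89 − 67 = 22 < 23 [not met]
    (f): 23 ≥ 23 [met]
  Stage 3 not carried; the trustee fails its burden.
The analysis ends at Stage 3; the beneficiary prevails.

beneficiary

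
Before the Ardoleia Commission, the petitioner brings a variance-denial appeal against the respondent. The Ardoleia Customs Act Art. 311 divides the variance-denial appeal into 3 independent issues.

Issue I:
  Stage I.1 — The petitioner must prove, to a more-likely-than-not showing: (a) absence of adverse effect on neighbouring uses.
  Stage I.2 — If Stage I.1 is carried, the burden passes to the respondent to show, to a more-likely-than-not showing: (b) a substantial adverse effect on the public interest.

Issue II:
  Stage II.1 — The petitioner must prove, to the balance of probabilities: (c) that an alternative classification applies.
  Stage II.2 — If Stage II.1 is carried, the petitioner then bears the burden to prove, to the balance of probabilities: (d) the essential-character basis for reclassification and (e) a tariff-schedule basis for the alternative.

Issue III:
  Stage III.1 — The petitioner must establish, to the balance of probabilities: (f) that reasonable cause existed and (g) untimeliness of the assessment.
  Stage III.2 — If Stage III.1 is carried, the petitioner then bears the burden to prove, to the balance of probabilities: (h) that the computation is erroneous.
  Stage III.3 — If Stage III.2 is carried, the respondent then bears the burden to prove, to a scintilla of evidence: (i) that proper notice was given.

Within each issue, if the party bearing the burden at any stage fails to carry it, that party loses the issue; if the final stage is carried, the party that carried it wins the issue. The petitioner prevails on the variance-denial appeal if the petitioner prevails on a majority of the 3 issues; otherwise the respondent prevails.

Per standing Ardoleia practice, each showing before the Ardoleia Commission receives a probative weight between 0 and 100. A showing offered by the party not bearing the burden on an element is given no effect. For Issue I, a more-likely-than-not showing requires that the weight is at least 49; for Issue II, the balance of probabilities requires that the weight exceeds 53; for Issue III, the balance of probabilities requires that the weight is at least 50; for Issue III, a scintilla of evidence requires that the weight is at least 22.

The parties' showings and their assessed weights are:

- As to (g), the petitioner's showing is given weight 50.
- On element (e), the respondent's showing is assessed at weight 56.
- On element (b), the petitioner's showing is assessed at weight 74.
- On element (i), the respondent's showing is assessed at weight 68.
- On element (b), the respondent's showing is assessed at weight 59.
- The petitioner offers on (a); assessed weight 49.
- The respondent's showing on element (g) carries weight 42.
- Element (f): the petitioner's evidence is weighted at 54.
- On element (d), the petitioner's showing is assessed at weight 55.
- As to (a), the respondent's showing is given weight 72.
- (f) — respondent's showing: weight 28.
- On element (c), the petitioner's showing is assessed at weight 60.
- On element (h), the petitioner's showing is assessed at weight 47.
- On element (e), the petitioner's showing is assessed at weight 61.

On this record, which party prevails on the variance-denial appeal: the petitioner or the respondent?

— Issue I —
Stage I.1 (petitioner, a more-likely-than-not showing, weight is at least 49): (a) 49 (respondent's 72 disregarded) ≥ 49 — meets.
  The petitioner carries Stage I.1; the respondent now bears the burden.
Stage I.2 (respondent, a more-likely-than-not showing, weight is at least 49): (b) 59 (petitioner's 74 disregarded) ≥ 49 — meets.
  Stage I.2 carried; the final stage is satisfied.
All stages carried — the respondent prevails on this issue.
— Issue II —
Stage II.1 — burden on petitioner; standard: the balance of probabilities (weight exceeds 53).
    (c): 60 > 53 [met]
  All elements met. The petitioner retains the burden for Stage II.2.
Stage II.2 — burden on petitioner; standard: the balance of probabilities (weight exceeds 53).
    (d): 55 > 53 [met]
    (e): 61 (respondent's 56 disregarded) > 53 [met]
  All elements met at the final stage.
Every stage carried; the petitioner prevails on this issue.
— Issue III —
Stage III.1 (petitioner, the balance of probabilities, weight is at least 50): (f) 54 (respondent's 28 disregarded) ≥ 50 — meets; (g) 50 (respondent's 42 disregarded) ≥ 50 — meets.
  Stage III.1 carried; the burden remains with the petitioner.
Stage III.2 (petitioner, the balance of probabilities, weight is at least 50): (h) 47 < 50 — fails.
  The petitioner does not carry Stage III.2.
The analysis ends at Stage III.2; the respondent prevails on this issue.
Per-issue: Issue I → respondent; Issue II → petitioner; Issue III → respondent. The petitioner must prevail on a majority of issues; overall, the respondent prevails.

respondent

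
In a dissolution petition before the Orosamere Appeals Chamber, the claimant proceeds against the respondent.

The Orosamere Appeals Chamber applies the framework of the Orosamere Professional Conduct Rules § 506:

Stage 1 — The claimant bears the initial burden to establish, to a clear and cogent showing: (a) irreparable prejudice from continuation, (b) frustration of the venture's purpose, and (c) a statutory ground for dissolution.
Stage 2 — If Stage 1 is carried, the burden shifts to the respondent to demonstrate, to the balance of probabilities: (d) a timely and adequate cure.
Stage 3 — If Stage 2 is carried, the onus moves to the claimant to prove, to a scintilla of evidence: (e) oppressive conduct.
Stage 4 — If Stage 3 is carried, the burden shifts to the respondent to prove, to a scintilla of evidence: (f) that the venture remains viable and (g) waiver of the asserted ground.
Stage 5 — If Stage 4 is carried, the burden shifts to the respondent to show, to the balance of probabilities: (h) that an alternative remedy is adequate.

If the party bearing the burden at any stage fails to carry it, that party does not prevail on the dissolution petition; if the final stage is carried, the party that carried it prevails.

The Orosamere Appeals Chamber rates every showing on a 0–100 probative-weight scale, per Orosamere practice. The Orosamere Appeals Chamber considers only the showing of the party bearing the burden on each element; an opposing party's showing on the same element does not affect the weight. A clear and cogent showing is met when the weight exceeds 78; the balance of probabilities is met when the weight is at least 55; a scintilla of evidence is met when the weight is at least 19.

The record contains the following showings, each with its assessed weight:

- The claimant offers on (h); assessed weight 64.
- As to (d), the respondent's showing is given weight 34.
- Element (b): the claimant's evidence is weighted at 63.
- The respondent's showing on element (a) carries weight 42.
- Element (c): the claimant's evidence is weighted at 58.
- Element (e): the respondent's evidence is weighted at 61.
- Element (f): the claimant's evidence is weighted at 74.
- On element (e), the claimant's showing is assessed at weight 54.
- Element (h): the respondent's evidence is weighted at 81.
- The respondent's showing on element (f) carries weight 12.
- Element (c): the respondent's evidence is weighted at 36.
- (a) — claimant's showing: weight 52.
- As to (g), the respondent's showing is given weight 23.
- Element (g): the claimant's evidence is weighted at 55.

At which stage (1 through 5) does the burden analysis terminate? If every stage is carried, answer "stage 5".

stage 1

At Stage 1 the claimant must meet a clear and cogent showing (weight exceeds 78): on (a) the weight is 52 (the respondent's 42 is given no effect), which does not exceed 78, so (a) does not meet the standard; on (b) the weight is 63, ≤ 78, so (b) does not meet the standard; on (c) the weight is 58 (the respondent's 36 is given no effect), which does not exceed 78, so (c) does not meet the standard.
  Stage 1 not carried; the claimant fails its burden.
The analysis ends at Stage 1; the respondent prevails.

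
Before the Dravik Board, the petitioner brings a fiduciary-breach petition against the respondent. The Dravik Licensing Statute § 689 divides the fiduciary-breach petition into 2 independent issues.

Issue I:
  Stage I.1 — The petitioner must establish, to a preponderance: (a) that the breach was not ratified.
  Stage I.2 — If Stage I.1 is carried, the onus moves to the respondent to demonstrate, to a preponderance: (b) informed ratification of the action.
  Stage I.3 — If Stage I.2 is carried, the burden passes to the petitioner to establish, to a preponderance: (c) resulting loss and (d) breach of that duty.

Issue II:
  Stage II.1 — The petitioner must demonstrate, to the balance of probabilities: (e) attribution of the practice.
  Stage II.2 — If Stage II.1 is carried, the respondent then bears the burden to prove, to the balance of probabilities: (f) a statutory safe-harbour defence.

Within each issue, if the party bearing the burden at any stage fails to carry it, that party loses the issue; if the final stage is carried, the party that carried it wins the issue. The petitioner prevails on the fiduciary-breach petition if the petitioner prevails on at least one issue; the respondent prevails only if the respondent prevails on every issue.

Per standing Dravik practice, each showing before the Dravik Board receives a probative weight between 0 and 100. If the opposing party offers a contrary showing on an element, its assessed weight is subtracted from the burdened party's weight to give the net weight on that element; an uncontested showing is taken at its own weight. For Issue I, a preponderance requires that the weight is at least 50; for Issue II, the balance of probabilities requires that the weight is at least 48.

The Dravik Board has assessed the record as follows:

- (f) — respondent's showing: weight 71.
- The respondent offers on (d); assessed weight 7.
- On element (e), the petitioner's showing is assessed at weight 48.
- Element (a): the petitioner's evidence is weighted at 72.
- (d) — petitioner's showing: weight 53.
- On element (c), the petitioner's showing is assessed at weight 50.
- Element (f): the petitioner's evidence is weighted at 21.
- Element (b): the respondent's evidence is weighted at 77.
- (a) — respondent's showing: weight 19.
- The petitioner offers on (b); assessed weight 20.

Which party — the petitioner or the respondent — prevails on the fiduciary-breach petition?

respondent

— Issue I —
Stage I.1 (petitioner, a preponderance, weight is at least 50): (a) net 72−19=53 ≥ 50 — meets.
  The petitioner carries Stage I.1; the respondent now bears the burden.
Stage I.2 (respondent, a preponderance, weight is at least 50): (b) net 77−20=57 ≥ 50 — meets.
  Stage I.2 carried; the burden shifts to the petitioner.
Stage I.3 (petitioner, a preponderance, weight is at least 50): (c) 50 ≥ 50 — meets; (d) net 53−7=46 < 50 — fails.
  Not every element is met, so the petitioner fails to carry Stage I.3.
So the respondent prevails on this issue.
— Issue II —
Stage II.1 (petitioner, the balance of probabilities, weight is at least 48): (e) 48 ≥ 48 — meets.
  All elements met. The burden passes to the respondent.
Stage II.2 (respondent, the balance of probabilities, weight is at least 48): (f) net 71−21=50 ≥ 48 — meets.
  The respondent carries the last stage.
All stages carried — the respondent prevails on this issue.
Per-issue: Issue I → respondent; Issue II → respondent. The petitioner must prevail on at least one issue; overall, the respondent prevails.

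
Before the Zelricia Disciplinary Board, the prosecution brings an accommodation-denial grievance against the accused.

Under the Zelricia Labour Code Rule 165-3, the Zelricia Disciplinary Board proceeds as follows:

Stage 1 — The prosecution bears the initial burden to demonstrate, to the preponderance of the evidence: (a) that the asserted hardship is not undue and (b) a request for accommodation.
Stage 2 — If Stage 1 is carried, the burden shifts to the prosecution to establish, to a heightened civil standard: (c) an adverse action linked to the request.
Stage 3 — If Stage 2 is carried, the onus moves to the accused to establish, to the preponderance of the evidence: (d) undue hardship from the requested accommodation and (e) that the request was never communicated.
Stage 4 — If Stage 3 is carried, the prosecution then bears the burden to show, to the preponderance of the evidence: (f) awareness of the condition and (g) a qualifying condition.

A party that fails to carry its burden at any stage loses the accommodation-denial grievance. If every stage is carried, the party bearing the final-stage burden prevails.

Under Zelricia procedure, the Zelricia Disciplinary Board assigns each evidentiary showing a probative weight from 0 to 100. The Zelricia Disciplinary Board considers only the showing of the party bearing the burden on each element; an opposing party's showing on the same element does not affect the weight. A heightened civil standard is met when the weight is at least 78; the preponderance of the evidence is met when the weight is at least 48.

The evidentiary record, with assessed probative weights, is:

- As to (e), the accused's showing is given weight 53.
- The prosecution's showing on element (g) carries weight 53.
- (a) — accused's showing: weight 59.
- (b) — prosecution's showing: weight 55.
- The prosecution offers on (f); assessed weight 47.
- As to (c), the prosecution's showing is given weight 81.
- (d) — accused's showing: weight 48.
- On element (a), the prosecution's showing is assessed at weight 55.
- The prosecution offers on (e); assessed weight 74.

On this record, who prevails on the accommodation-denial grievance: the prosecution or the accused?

accused

Stage 1 — burden on prosecution; standard: the preponderance of the evidence (weight is at least 48).
    (a): 55 (accused's 59 disregarded) ≥ 48 [met]
    (b): 55 ≥ 48 [met]
  Stage 1 carried; the burden remains with the prosecution.
Stage 2 — burden on prosecution; standard: a heightened civil standard (weight is at least 78).
    (c): 81 ≥ 78 [met]
  Stage 2 is satisfied; the onus moves to the accused.
Stage 3 — burden on accused; standard: the preponderance of the evidence (weight is at least 48).
    (d): 48 ≥ 48 [met]
    (e): 53 (prosecution's 74 disregarded) ≥ 48 [met]
  All elements met. The burden passes to the prosecution.
Stage 4 — burden on prosecution; standard: the preponderance of the evidence (weight is at least 48).
    (f): 47 < 48 [not met]
    (g): 53 ≥ 48 [met]
  The prosecution does not carry Stage 4.
The analysis ends at Stage 4; the accused prevails.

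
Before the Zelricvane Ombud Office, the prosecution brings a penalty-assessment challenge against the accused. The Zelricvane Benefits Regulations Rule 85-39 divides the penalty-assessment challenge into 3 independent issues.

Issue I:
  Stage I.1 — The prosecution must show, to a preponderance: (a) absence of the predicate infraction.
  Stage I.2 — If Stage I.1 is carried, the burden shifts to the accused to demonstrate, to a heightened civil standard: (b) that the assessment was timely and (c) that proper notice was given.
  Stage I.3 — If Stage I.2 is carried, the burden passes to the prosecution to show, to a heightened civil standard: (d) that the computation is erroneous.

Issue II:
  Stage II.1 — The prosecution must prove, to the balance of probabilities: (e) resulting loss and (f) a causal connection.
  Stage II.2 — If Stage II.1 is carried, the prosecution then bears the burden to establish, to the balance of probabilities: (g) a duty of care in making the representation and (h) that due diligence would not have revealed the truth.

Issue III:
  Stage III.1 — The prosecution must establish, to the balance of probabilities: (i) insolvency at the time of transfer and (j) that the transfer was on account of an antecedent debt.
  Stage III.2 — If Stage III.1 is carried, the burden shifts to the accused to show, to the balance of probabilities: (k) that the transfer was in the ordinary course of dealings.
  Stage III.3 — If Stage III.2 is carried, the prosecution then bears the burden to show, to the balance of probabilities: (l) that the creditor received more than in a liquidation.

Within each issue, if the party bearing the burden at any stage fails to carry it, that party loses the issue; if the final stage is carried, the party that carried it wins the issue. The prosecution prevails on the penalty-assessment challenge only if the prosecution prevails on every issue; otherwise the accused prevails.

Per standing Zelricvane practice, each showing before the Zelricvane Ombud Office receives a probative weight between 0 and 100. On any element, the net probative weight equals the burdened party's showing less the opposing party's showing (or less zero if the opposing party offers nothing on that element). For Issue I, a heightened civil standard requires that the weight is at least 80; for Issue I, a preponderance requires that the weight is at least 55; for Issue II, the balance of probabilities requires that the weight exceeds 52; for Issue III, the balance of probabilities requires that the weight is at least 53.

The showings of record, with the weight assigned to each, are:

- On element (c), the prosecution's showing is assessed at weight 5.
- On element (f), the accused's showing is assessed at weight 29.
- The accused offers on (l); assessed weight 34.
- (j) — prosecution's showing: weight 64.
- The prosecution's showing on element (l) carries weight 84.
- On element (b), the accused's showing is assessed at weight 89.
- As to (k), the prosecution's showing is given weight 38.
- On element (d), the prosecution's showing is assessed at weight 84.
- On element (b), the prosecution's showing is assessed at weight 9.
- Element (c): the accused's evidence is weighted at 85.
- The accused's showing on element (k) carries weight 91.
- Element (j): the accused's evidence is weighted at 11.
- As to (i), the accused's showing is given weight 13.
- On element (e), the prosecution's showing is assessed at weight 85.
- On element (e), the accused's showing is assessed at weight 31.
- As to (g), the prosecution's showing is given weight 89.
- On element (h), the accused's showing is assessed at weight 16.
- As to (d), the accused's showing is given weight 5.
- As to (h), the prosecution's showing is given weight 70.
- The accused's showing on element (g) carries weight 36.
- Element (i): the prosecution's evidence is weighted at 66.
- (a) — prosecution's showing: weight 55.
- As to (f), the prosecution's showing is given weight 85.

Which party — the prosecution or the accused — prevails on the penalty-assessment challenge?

accused

— Issue I —
Stage I.1 — burden on prosecution; standard: a preponderance (weight is at least 55).
    (a): 55 ≥ 55 [met]
  Stage I.1 is satisfied; the onus moves to the accused.
Stage I.2 — burden on accused; standard: a heightened civil standard (weight is at least 80).
    (b): 89 − 9 = 80 ≥ 80 [met]
    (c): 85 − 5 = 80 ≥ 80 [met]
  Stage I.2 is satisfied; the onus moves to the prosecution.
Stage I.3 — burden on prosecution; standard: a heightened civil standard (weight is at least 80).
    (d): 84 − 5 = 79 < 80 [not met]
  The prosecution does not carry Stage I.3.
The analysis ends at Stage I.3; the accused prevails on this issue.
— Issue II —
Stage II.1 — burden on prosecution; standard: the balance of probabilities (weight exceeds 52).
    (e): 85 − 31 = 54 > 52 [met]
    (f): 85 − 29 = 56 > 52 [met]
  All elements met. The prosecution retains the burden for Stage II.2.
Stage II.2 — burden on prosecution; standard: the balance of probabilities (weight exceeds 52).
    (g): 89 − 36 = 53 > 52 [met]
    (h): 70 − 16 = 54 > 52 [met]
  Stage II.2 carried; the final stage is satisfied.
All stages carried — the prosecution prevails on this issue.
— Issue III —
Stage III.1 — burden on prosecution; standard: the balance of probabilities (weight is at least 53).
    (i): 66 − 13 = 53 ≥ 53 [met]
    (j): 64 − 11 = 53 ≥ 53 [met]
  Stage III.1 is satisfied; the onus moves to the accused.
Stage III.2 — burden on accused; standard: the balance of probabilities (weight is at least 53).
    (k): 91 − 38 = 53 ≥ 53 [met]
  The accused carries Stage III.2; the prosecution now bears the burden.
Stage III.3 — burden on prosecution; standard: the balance of probabilities (weight is at least 53).
    (l): 84 − 34 = 50 < 53 [not met]
  Stage III.3 not carried; the prosecution fails its burden.
The accused prevails on this issue.
Per-issue: Issue I → accused; Issue II → prosecution; Issue III → accused. The prosecution must prevail on every issue; overall, the accused prevails.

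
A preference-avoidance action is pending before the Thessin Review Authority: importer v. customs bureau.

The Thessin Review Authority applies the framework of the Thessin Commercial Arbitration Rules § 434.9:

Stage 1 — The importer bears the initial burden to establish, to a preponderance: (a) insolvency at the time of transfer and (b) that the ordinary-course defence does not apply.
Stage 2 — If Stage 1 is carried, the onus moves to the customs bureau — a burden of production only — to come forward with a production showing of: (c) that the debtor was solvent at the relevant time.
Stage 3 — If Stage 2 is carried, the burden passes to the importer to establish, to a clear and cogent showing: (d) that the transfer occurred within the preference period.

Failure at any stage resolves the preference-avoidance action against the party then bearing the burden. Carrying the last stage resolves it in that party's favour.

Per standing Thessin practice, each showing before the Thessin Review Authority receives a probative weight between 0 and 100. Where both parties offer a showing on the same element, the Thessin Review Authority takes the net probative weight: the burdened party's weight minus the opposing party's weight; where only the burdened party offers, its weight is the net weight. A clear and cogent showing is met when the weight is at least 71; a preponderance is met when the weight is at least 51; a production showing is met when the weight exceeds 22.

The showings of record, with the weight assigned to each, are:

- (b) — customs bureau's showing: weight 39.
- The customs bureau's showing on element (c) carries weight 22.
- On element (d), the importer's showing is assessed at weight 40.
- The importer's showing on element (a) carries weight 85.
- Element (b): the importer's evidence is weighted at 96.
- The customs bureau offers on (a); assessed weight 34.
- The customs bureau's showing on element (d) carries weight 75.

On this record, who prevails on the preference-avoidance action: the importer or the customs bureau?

importer

At Stage 1 the importer must meet a preponderance (weight is at least 51): on (a) the weight is 85 less the opposing 34 gives net 51, ≥ 51, so (a) meets the standard; on (b) the weight is 96 less the opposing 39 gives net 57, ≥ 51, so (b) meets the standard.
  Stage 1 carried; the burden shifts to the customs bureau.
At Stage 2 the customs bureau must meet a production showing (weight exceeds 22): on (c) the weight is 22, which does not exceed 22, so (c) does not meet the standard.
  Not every element is met, so the customs bureau fails to carry Stage 2.
So the importer prevails.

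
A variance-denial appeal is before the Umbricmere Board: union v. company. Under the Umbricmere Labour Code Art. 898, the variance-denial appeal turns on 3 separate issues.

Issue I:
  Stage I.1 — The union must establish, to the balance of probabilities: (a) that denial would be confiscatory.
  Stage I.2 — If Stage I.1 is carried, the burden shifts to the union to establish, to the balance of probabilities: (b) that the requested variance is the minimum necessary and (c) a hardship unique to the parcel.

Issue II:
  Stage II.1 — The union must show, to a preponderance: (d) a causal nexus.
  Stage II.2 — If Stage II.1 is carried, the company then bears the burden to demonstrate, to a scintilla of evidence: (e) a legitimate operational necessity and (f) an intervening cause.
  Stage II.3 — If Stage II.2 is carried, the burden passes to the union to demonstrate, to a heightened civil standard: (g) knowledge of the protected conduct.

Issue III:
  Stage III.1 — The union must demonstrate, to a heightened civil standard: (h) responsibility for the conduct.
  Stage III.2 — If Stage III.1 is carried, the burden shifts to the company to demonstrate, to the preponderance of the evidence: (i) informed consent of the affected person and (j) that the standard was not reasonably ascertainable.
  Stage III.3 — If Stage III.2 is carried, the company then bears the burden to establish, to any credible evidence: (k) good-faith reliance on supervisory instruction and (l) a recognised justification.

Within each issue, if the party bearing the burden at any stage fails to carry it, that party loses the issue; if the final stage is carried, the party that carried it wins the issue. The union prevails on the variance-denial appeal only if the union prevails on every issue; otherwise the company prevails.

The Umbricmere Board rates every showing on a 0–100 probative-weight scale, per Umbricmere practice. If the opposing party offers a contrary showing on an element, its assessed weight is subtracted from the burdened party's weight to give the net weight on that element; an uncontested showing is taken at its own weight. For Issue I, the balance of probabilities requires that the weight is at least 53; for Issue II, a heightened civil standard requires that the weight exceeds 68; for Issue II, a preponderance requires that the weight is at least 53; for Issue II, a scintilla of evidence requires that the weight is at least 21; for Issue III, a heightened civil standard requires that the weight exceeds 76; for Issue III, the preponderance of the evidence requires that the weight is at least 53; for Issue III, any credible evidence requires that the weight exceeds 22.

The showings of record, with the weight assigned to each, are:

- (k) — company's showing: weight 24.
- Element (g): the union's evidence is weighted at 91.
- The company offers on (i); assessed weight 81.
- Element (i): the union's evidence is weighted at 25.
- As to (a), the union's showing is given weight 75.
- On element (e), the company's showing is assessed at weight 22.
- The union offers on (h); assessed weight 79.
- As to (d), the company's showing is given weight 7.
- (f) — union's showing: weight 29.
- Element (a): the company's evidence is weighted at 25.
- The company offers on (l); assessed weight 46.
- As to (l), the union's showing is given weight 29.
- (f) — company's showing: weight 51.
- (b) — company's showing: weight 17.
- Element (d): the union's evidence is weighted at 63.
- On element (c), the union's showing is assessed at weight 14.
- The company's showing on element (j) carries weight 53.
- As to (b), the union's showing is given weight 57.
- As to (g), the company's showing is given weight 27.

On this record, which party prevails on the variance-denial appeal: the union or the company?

— Issue I —
Stage I.1 (union, the balance of probabilities, weight is at least 53): (a) net 75−25=50 < 53 — fails.
  Stage I.1 not carried; the union fails its burden.
The analysis ends at Stage I.1; the company prevails on this issue.
— Issue II —
At Stage II.1 the union must meet a preponderance (weight is at least 53): on (d) the weight is 63 less the opposing 7 gives net 56, ≥ 53, so (d) meets the standard.
  The union carries Stage II.1; the company now bears the burden.
At Stage II.2 the company must meet a scintilla of evidence (weight is at least 21): on (e) the weight is 22, which does reach 21, so (e) meets the standard; on (f) the weight is 51 less the opposing 29 gives net 22, ≥ 21, so (f) meets the standard.
  All elements met. The burden passes to the union.
At Stage II.3 the union must meet a heightened civil standard (weight exceeds 68): on (g) the weight is 91 less the opposing 27 gives net 64, which does not exceed 68, so (g) does not meet the standard.
  The union does not carry Stage II.3.
The company prevails on this issue.
— Issue III —
At Stage III.1 the union must meet a heightened civil standard (weight exceeds 76): on (h) the weight is 79, which does exceed 76, so (h) meets the standard.
  Stage III.1 is satisfied; the onus moves to the company.
At Stage III.2 the company must meet the preponderance of the evidence (weight is at least 53): on (i) the weight is 81 less the opposing 25 gives net 56, which does reach 53, so (i) meets the standard; on (j) the weight is 53, which does reach 53, so (j) meets the standard.
  All elements met. The company retains the burden for Stage III.3.
At Stage III.3 the company must meet any credible evidence (weight exceeds 22): on (k) the weight is 24, > 22, so (k) meets the standard; on (l) the weight is 46 less the opposing 29 gives net 17, which does not exceed 22, so (l) does not meet the standard.
  Not every element is met, so the company fails to carry Stage III.3.
The union prevails on this issue.
Per-issue: Issue I → company; Issue II → company; Issue III → union. The union must prevail on every issue; overall, the company prevails.

company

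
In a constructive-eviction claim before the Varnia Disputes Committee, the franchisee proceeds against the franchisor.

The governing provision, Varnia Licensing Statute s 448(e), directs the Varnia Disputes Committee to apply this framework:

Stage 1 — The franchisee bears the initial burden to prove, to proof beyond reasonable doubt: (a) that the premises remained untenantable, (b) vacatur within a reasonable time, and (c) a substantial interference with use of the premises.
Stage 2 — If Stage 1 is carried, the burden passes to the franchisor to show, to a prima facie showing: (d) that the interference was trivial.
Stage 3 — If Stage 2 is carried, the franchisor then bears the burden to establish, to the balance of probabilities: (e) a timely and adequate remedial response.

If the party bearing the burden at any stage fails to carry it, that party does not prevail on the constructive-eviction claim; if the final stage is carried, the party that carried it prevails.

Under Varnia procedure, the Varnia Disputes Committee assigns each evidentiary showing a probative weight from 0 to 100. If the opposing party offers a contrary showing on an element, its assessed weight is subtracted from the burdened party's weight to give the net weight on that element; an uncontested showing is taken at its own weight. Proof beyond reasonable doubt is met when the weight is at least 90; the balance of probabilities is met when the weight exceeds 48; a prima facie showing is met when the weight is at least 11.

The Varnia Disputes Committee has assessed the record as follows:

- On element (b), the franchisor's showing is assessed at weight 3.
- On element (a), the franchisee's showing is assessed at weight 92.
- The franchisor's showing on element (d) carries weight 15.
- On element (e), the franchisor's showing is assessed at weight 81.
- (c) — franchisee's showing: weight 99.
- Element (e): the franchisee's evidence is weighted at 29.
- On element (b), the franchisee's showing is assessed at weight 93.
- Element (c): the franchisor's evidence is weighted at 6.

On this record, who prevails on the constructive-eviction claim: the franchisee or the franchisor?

franchisor

Stage 1 — burden on franchisee; standard: proof beyond reasonable doubt (weight is at least 90).
    (a): 92 ≥ 90 [met]
    (b): 93 − 3 = 90 ≥ 90 [met]
    (c): 99 − 6 = 93 ≥ 90 [met]
  Stage 1 carried; the burden shifts to the franchisor.
Stage 2 — burden on franchisor; standard: a prima facie showing (weight is at least 11).
    (d): 15 ≥ 11 [met]
  All elements met. The franchisor retains the burden for Stage 3.
Stage 3 — burden on franchisor; standard: the balance of probabilities (weight exceeds 48).
    (e): 81 − 29 = 52 > 48 [met]
  All elements met at the final stage.
Every stage carried; the franchisor prevails.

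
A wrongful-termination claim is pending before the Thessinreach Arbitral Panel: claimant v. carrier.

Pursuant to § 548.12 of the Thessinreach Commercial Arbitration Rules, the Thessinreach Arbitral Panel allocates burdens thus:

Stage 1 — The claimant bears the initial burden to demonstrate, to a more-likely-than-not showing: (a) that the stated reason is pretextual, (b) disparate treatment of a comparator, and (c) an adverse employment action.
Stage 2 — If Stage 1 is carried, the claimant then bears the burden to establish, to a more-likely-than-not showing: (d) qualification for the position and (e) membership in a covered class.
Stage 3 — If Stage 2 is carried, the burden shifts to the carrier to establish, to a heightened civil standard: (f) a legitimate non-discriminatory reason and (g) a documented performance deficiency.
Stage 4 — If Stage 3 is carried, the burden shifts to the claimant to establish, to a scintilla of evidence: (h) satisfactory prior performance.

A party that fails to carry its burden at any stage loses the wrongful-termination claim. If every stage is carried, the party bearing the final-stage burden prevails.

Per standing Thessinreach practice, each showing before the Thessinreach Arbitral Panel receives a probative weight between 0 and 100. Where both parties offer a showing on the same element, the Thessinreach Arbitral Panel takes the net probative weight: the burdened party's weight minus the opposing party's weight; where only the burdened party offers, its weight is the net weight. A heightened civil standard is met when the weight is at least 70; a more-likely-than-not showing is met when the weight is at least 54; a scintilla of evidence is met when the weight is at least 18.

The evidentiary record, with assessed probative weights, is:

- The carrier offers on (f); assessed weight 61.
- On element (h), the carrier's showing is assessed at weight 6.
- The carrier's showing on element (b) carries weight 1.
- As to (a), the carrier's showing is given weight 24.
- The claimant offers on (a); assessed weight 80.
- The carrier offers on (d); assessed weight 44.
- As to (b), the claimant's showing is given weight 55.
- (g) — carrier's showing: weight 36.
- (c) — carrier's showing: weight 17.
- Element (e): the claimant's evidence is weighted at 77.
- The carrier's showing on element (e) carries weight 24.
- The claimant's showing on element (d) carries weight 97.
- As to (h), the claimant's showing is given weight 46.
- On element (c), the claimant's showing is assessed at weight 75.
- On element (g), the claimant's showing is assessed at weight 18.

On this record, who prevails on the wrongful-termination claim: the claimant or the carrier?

carrier

At Stage 1 the claimant must meet a more-likely-than-not showing (weight is at least 54): on (a) the weight is 80 less the opposing 24 gives net 56, ≥ 54, so (a) meets the standard; on (b) the weight is 55 less the opposing 1 gives net 54, which does reach 54, so (b) meets the standard; on (c) the weight is 75 less the opposing 17 gives net 58, ≥ 54, so (c) meets the standard.
  All elements met. The claimant retains the burden for Stage 2.
At Stage 2 the claimant must meet a more-likely-than-not showing (weight is at least 54): on (d) the weight is 97 less the opposing 44 gives net 53, < 54, so (d) does not meet the standard; on (e) the weight is 77 less the opposing 24 gives net 53, which does not reach 54, so (e) does not meet the standard.
  Stage 2 not carried; the claimant fails its burden.
So the carrier prevails.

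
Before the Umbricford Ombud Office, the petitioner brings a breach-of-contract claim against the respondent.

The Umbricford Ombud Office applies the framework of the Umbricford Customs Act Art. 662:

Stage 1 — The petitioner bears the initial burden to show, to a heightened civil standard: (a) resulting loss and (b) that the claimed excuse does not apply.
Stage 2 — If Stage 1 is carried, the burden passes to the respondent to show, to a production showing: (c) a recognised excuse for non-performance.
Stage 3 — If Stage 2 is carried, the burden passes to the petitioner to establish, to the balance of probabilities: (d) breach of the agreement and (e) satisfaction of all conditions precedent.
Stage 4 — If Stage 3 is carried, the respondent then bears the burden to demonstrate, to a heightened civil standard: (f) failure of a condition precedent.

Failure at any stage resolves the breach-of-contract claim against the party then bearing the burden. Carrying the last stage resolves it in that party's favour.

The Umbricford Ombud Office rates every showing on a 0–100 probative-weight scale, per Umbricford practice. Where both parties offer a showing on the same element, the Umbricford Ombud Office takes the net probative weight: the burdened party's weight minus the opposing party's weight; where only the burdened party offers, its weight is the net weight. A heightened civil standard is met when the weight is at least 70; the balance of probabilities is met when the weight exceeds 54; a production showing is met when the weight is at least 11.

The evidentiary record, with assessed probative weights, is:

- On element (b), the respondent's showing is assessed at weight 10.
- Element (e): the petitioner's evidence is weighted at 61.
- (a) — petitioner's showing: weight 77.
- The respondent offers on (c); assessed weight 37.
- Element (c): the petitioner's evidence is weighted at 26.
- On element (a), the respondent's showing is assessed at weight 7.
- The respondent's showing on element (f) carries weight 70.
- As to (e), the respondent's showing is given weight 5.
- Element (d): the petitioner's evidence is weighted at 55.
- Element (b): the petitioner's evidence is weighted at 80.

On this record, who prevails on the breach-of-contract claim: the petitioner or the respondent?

respondent

Stage 1 — burden on petitioner; standard: a heightened civil standard (weight is at least 70).
    (a): 77 − 7 = 70 ≥ 70 [met]
    (b): 80 − 10 = 70 ≥ 70 [met]
  The petitioner carries Stage 1; the respondent now bears the burden.
Stage 2 — burden on respondent; standard: a production showing (weight is at least 11).
    (c): 37 − 26 = 11 ≥ 11 [met]
  Stage 2 carried; the burden shifts to the petitioner.
Stage 3 — burden on petitioner; standard: the balance of probabilities (weight exceeds 54).
    (d): 55 > 54 [met]
    (e): 61 − 5 = 56 > 54 [met]
  All elements met. The burden passes to the respondent.
Stage 4 — burden on respondent; standard: a heightened civil standard (weight is at least 70).
    (f): 70 ≥ 70 [met]
  The respondent carries the last stage.
All stages carried — the respondent prevails.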